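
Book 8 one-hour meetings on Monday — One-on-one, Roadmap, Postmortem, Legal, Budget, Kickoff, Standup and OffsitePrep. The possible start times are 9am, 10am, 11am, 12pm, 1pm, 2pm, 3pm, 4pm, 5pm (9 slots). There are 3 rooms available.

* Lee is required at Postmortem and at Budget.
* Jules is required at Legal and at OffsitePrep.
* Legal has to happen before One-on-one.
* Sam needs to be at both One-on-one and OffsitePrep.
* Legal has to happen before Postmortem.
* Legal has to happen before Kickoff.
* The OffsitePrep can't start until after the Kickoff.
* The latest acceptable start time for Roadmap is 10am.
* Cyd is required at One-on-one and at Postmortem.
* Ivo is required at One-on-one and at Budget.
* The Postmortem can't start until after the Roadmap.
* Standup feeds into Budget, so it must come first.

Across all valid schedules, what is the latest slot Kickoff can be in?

4pm

Precedence pushes Kickoff to at least 10am; downstream work caps Kickoff at 4pm.
Kickoff at 4pm is achievable: OffsitePrep=5pm; Roadmap=9am; Standup=9am; Postmortem=10am; Kickoff=4pm; Legal=9am; One-on-one=11am; Budget=12pm.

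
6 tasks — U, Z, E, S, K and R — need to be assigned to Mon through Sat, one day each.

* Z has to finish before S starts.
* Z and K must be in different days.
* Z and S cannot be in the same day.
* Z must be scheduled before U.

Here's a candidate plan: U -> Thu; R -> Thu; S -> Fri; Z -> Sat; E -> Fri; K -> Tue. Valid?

Z and K must be in different days — holds.
Z must be scheduled before U — violated.
Z and S cannot be in the same day — holds.
Z has to finish before S starts — violated.

No. Z must be scheduled before U is not satisfied.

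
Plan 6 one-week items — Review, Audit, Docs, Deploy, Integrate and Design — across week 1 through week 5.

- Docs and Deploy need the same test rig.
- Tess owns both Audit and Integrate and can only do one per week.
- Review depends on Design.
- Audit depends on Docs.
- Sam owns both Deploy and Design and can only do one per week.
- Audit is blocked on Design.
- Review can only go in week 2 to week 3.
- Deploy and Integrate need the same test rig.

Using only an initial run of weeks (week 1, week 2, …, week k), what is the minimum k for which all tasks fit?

2

The precedence chain requires at least 2 distinct weeks.
2 works (last occupied week: week 2): for example Audit=week 2; Review=week 2; Design=week 1; Deploy=week 2; Integrate=week 1; Docs=week 1.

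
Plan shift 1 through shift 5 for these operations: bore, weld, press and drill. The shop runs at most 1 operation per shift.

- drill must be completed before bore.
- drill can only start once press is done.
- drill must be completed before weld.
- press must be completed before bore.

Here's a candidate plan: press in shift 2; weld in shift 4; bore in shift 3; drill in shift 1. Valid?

No. drill can only start once press is done is not satisfied.

drill must be completed before bore — holds.
drill can only start once press is done — violated.
drill must be completed before weld — holds.
press must be completed before bore — holds.
The shop runs at most 1 operation per shift — holds.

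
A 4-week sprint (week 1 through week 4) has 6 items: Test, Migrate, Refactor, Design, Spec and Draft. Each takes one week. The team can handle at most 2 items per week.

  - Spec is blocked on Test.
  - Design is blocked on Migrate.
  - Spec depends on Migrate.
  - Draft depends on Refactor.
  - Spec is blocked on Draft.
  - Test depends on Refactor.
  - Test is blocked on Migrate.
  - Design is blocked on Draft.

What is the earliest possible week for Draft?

week 2

Precedence pushes Draft to at least week 2; downstream work caps Draft at week 3.
Draft at week 2 is achievable: Spec in week 3, Migrate in week 1, Refactor in week 1, Draft in week 2, Test in week 2, Design in week 3.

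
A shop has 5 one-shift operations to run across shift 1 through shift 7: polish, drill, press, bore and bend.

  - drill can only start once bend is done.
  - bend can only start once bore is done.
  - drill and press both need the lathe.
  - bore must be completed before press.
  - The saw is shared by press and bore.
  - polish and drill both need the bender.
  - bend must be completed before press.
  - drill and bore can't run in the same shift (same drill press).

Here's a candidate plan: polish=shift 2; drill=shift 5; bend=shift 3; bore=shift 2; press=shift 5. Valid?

No — it violates: drill and press both need the lathe

bend can only start once bore is done — holds.
drill and bore can't run in the same shift (same drill press) — holds.
The saw is shared by press and bore — holds.
bend must be completed before press — holds.
polish and drill both need the bender — holds.
bore must be completed before press — holds.
drill and press both need the lathe — violated.
drill can only start once bend is done — holds.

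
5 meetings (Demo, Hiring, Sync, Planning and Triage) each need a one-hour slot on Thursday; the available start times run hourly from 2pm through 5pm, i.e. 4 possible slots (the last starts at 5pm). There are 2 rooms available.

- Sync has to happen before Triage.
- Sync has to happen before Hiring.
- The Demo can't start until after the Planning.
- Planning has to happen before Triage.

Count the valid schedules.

56

Splitting on Demo: it can be 3pm (13), 4pm (21), 5pm (22). Listing each branch's schedules as (Hiring, Sync, Planning, Triage):
Demo=3pm: (3pm,2pm,2pm,4pm) (3pm,2pm,2pm,5pm) (4pm,2pm,2pm,3pm) (4pm,2pm,2pm,4pm) (4pm,2pm,2pm,5pm) (4pm,3pm,2pm,4pm) (4pm,3pm,2pm,5pm) (5pm,2pm,2pm,3pm) (5pm,2pm,2pm,4pm) (5pm,2pm,2pm,5pm) (5pm,3pm,2pm,4pm) (5pm,3pm,2pm,5pm) (5pm,4pm,2pm,5pm) — 13.
Demo=4pm: (3pm,2pm,2pm,3pm) (3pm,2pm,2pm,4pm) (3pm,2pm,2pm,5pm) (3pm,2pm,3pm,4pm) (3pm,2pm,3pm,5pm) (4pm,2pm,2pm,3pm) (4pm,2pm,2pm,5pm) (4pm,2pm,3pm,5pm) (4pm,3pm,2pm,5pm) (4pm,3pm,3pm,5pm) (5pm,2pm,2pm,3pm) (5pm,2pm,2pm,4pm) (5pm,2pm,2pm,5pm) (5pm,2pm,3pm,4pm) (5pm,2pm,3pm,5pm) (5pm,3pm,2pm,4pm) (5pm,3pm,2pm,5pm) (5pm,3pm,3pm,4pm) (5pm,3pm,3pm,5pm) (5pm,4pm,2pm,5pm) (5pm,4pm,3pm,5pm) — 21.
Demo=5pm: (3pm,2pm,2pm,3pm) (3pm,2pm,2pm,4pm) (3pm,2pm,2pm,5pm) (3pm,2pm,3pm,4pm) (3pm,2pm,3pm,5pm) (3pm,2pm,4pm,5pm) (4pm,2pm,2pm,3pm) (4pm,2pm,2pm,4pm) (4pm,2pm,2pm,5pm) (4pm,2pm,3pm,4pm) (4pm,2pm,3pm,5pm) (4pm,2pm,4pm,5pm) (4pm,3pm,2pm,4pm) (4pm,3pm,2pm,5pm) (4pm,3pm,3pm,4pm) (4pm,3pm,3pm,5pm) (4pm,3pm,4pm,5pm) (5pm,2pm,2pm,3pm) (5pm,2pm,2pm,4pm) (5pm,2pm,3pm,4pm) (5pm,3pm,2pm,4pm) (5pm,3pm,3pm,4pm) — 22.
Summing: 13 + 21 + 22 = 56.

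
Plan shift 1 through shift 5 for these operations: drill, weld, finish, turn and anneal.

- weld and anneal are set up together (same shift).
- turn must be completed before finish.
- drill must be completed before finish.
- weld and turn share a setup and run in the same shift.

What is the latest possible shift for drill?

shift 4

Downstream work caps drill at shift 4.
drill at shift 4 is achievable: turn in shift 1; drill in shift 4; finish in shift 5; weld in shift 1; anneal in shift 1.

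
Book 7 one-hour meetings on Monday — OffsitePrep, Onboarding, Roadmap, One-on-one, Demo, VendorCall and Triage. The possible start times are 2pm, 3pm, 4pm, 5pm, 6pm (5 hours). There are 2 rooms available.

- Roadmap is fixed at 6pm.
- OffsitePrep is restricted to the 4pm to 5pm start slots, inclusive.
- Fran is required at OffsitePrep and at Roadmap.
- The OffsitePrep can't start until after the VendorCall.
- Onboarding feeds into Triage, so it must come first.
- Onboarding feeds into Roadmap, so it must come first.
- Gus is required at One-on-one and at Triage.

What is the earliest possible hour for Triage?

Precedence pushes Triage to at least 3pm.
Triage at 3pm is achievable: Onboarding -> 2pm, Triage -> 3pm, Demo -> 3pm, OffsitePrep -> 4pm, Roadmap -> 6pm, VendorCall -> 2pm, One-on-one -> 4pm.

3pm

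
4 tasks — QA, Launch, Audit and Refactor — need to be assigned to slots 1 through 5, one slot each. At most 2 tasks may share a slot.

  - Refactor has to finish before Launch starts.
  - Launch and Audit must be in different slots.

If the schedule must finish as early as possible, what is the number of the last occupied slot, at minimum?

The precedence chain requires at least 2 distinct slots.
With at most 2 per slot and 4 tasks, at least 2 slots are needed.
2 works (last occupied slot: 2): for example Audit -> 1; QA -> 2; Refactor -> 1; Launch -> 2.

2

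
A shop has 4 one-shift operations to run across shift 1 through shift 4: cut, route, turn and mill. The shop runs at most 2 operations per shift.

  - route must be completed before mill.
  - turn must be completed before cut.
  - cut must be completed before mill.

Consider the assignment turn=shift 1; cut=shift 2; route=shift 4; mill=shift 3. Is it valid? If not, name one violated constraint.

No. route must be completed before mill is not satisfied.

cut must be completed before mill — holds.
The shop runs at most 2 operations per shift — holds.
turn must be completed before cut — holds.
route must be completed before mill — violated.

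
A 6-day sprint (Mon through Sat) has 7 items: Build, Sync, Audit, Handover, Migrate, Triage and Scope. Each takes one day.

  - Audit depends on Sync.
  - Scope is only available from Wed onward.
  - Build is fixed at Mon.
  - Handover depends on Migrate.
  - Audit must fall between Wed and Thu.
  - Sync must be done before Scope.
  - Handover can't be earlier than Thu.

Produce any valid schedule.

Scope=Wed; Sync=Mon; Audit=Wed; Build=Mon; Triage=Mon; Handover=Thu; Migrate=Mon

Checking: Sync(Mon) before Scope(Wed); Migrate(Mon) before Handover(Thu); Sync(Mon) before Audit(Wed); Handover=Thu in [Thu,Sat]; Scope=Wed in [Wed,Sat]; Build=Mon in [Mon,Mon]; Audit=Wed in [Wed,Thu].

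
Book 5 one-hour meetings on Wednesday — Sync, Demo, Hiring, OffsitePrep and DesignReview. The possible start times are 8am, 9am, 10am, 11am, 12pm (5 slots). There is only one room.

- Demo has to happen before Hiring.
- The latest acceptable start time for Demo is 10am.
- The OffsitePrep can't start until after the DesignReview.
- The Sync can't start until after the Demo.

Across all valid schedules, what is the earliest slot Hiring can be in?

Precedence pushes Hiring to at least 9am.
Hiring at 9am is achievable: OffsitePrep=12pm, Hiring=9am, Demo=8am, Sync=10am, DesignReview=11am.

9am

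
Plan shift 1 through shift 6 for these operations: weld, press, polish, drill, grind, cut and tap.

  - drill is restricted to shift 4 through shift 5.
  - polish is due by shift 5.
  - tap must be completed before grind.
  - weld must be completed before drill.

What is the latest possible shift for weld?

Downstream work caps weld at shift 4.
weld at shift 4 is achievable: polish -> shift 1; press -> shift 1; grind -> shift 2; tap -> shift 1; drill -> shift 5; cut -> shift 1; weld -> shift 4.

shift 4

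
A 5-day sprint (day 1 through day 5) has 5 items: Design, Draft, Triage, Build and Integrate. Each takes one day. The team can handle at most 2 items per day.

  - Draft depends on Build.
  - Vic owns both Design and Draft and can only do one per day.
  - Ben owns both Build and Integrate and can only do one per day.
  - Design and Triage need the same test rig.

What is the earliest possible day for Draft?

day 2

Precedence pushes Draft to at least day 2.
Draft at day 2 is achievable: Integrate -> day 3; Triage -> day 2; Build -> day 1; Draft -> day 2; Design -> day 1.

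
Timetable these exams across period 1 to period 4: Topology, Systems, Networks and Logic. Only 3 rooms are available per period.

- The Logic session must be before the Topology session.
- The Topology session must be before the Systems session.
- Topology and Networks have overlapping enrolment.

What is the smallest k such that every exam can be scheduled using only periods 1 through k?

3 periods

The precedence chain requires at least 3 distinct periods.
With at most 3 per period and 4 exams, at least 2 periods are needed.
3 works (last occupied period: period 3): for example Systems=period 3, Topology=period 2, Logic=period 1, Networks=period 1.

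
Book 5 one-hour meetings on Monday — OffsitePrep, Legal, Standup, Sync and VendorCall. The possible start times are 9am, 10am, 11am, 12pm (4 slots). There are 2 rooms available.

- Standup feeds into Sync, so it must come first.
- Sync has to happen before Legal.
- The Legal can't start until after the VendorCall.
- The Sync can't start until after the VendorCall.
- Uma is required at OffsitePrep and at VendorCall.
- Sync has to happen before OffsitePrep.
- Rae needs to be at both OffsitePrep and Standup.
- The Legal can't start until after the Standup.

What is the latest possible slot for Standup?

Downstream work caps Standup at 10am.
Standup at 10am is achievable: Sync=11am, VendorCall=9am, Legal=12pm, Standup=10am, OffsitePrep=12pm.

10am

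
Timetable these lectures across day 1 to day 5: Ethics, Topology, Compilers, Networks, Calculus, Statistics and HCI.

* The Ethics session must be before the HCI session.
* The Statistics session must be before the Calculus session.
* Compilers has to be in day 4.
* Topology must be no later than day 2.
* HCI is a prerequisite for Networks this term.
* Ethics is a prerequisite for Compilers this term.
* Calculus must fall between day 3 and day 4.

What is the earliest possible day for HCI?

day 2

Precedence pushes HCI to at least day 2; downstream work caps HCI at day 4.
HCI at day 2 is achievable: Topology -> day 1, Networks -> day 3, HCI -> day 2, Statistics -> day 1, Ethics -> day 1, Calculus -> day 3, Compilers -> day 4.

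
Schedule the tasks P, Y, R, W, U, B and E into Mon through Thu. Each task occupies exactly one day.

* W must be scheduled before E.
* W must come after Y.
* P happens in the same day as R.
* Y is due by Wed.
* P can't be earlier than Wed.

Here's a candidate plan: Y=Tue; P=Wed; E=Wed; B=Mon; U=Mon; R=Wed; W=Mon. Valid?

P happens in the same day as R — holds.
P can't be earlier than Wed — holds.
W must come after Y — violated.
W must be scheduled before E — holds.
Y is due by Wed — holds.

Invalid. W must come after Y.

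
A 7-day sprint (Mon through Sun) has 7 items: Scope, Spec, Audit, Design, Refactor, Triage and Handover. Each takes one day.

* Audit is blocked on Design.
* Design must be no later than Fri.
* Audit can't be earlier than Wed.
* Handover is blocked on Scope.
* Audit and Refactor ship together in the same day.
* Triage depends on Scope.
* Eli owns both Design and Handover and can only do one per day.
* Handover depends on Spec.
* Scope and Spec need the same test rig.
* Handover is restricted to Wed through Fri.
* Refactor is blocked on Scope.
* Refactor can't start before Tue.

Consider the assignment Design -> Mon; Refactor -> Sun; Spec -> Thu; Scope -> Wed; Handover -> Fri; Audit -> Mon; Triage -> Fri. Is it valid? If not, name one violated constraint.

No. Audit can't be earlier than Wed is not satisfied.

Handover is restricted to Wed through Fri — holds.
Handover is blocked on Scope — holds.
Triage depends on Scope — holds.
Audit is blocked on Design — violated.
Design must be no later than Fri — holds.
Refactor is blocked on Scope — holds.
Refactor can't start before Tue — holds.
Eli owns both Design and Handover and can only do one per day — holds.
Audit and Refactor ship together in the same day — violated.
Scope and Spec need the same test rig — holds.
Audit can't be earlier than Wed — violated.
Handover depends on Spec — holds.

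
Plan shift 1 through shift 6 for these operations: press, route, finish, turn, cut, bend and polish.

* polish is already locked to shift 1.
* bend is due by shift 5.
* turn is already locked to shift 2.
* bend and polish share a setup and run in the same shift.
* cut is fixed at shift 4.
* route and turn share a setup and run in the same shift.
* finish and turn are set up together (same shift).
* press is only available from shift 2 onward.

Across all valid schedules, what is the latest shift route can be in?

shift 2

Route must be in the same shift as turn, which can't be before shift 2, so route is at least shift 2; route must be in the same shift as turn, which can't be after shift 2, so route is at most shift 2.
route at shift 2 is achievable: cut in shift 4; press in shift 2; polish in shift 1; finish in shift 2; bend in shift 1; route in shift 2; turn in shift 2.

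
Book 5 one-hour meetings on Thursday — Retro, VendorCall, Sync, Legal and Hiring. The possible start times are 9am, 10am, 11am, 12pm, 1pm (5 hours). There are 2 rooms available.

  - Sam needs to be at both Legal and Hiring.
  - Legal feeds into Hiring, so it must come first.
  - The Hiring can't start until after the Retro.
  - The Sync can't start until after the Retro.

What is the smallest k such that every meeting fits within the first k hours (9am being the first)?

3

The precedence chain requires at least 2 distinct hours.
With at most 2 per hour and 5 meetings, at least 3 hours are needed.
3 works (last occupied hour: 11am): for example Legal=9am, VendorCall=11am, Hiring=10am, Sync=10am, Retro=9am.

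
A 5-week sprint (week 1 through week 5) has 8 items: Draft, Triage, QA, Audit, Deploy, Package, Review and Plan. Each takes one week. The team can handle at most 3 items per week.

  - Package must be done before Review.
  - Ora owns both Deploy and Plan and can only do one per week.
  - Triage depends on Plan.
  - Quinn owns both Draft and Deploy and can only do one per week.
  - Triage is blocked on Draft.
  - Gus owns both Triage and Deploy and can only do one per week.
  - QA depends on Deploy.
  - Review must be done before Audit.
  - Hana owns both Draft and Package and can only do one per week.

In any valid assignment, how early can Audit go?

week 3

Precedence pushes Audit to at least week 3.
Audit at week 3 is achievable: Plan=week 2; Draft=week 2; Audit=week 3; Review=week 2; Triage=week 3; QA=week 3; Deploy=week 1; Package=week 1.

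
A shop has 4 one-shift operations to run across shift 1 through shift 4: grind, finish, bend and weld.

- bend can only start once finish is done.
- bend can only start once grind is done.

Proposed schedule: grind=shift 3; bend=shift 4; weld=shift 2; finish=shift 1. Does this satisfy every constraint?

bend can only start once finish is done — holds.
bend can only start once grind is done — holds.

Yes, all constraints hold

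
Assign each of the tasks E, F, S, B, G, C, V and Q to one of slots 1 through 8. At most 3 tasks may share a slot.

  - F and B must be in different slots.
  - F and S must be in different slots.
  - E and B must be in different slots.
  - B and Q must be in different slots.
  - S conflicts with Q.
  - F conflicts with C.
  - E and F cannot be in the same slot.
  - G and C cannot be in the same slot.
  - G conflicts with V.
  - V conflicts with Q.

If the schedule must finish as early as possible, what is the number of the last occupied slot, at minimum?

With at most 3 per slot and 8 tasks, at least 3 slots are needed.
3 works (last occupied slot: 3): for example Q=2, G=1, V=3, E=1, C=3, B=3, S=1, F=2.

3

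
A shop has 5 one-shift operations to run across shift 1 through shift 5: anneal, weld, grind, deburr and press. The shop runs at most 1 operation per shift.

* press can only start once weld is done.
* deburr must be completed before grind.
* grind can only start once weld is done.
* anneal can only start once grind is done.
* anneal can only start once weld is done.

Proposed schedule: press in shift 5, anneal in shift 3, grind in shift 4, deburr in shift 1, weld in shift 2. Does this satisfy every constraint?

No. anneal can only start once grind is done is not satisfied.

grind can only start once weld is done — holds.
The shop runs at most 1 operation per shift — holds.
anneal can only start once weld is done — holds.
deburr must be completed before grind — holds.
press can only start once weld is done — holds.
anneal can only start once grind is done — violated.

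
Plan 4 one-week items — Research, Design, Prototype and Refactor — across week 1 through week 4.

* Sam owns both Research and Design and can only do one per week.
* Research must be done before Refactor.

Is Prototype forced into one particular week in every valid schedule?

Prototype can be week 1 (e.g. Design=week 2, Research=week 1, Refactor=week 2, Prototype=week 1) or week 2 (e.g. Refactor in week 2, Prototype in week 2, Research in week 1, Design in week 2).

No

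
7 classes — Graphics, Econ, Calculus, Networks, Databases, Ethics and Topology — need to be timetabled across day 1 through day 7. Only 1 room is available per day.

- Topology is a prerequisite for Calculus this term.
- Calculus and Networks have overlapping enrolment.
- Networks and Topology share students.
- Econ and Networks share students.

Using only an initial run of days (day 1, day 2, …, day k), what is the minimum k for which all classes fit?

7 days

The precedence chain requires at least 2 distinct days.
With at most 1 per day and 7 classes, at least 7 days are needed.
7 works (last occupied day: day 7): for example Calculus in day 2, Databases in day 6, Econ in day 4, Topology in day 1, Graphics in day 3, Networks in day 5, Ethics in day 7.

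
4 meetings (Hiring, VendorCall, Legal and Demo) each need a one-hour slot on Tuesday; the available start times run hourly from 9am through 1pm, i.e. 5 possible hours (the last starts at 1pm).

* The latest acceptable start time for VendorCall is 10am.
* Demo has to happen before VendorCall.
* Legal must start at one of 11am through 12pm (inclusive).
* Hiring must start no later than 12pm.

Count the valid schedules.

8

Splitting on Hiring: it can be 9am (2), 10am (2), 11am (2), 12pm (2). Listing each branch's schedules as (VendorCall, Legal, Demo):
Hiring=9am: (10am,11am,9am) (10am,12pm,9am) — 2.
Hiring=10am: (10am,11am,9am) (10am,12pm,9am) — 2.
Hiring=11am: (10am,11am,9am) (10am,12pm,9am) — 2.
Hiring=12pm: (10am,11am,9am) (10am,12pm,9am) — 2.
Summing: 2 + 2 + 2 + 2 = 8.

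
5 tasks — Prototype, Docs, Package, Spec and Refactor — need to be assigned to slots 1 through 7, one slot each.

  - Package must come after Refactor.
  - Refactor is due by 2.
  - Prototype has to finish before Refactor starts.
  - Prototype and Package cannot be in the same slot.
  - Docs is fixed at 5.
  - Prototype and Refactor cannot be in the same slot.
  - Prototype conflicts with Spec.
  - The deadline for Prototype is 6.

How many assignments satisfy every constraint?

30

Splitting on Package: it can be 3 (6), 4 (6), 5 (6), 6 (6), 7 (6). Listing each branch's schedules as (Prototype, Docs, Spec, Refactor):
Package=3: (1,5,2,2) (1,5,3,2) (1,5,4,2) (1,5,5,2) (1,5,6,2) (1,5,7,2) — 6.
Package=4: (1,5,2,2) (1,5,3,2) (1,5,4,2) (1,5,5,2) (1,5,6,2) (1,5,7,2) — 6.
Package=5: (1,5,2,2) (1,5,3,2) (1,5,4,2) (1,5,5,2) (1,5,6,2) (1,5,7,2) — 6.
Package=6: (1,5,2,2) (1,5,3,2) (1,5,4,2) (1,5,5,2) (1,5,6,2) (1,5,7,2) — 6.
Package=7: (1,5,2,2) (1,5,3,2) (1,5,4,2) (1,5,5,2) (1,5,6,2) (1,5,7,2) — 6.
Summing: 6 + 6 + 6 + 6 + 6 = 30.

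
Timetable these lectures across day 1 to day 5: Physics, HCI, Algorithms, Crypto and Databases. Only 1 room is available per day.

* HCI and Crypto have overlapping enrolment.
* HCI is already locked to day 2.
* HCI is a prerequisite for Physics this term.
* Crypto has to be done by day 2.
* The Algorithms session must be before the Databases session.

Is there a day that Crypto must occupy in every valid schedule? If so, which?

Crypto's window is day 1–day 2.
HCI is fixed at day 2, and Crypto can't share a day with HCI.
So Crypto must be day 1.

day 1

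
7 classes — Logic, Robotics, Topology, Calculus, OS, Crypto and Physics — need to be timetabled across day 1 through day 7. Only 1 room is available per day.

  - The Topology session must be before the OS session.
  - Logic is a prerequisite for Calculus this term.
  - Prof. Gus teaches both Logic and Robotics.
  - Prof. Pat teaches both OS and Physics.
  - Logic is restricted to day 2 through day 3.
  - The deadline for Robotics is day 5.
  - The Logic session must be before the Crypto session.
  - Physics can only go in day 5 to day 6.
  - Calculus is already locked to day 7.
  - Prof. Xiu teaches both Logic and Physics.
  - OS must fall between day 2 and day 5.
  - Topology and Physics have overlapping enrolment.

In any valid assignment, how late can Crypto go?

Precedence pushes Crypto to at least day 3.
Crypto at day 6 is achievable: Topology=day 1, OS=day 3, Robotics=day 4, Calculus=day 7, Physics=day 5, Crypto=day 6, Logic=day 2.
Nothing later works — the conflict and capacity constraints rule out every day after day 6.

day 6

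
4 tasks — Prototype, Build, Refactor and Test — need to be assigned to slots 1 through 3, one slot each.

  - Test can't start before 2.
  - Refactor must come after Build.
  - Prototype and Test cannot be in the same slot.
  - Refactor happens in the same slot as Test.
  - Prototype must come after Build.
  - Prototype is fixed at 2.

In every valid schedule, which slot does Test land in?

Test's window is 2–3.
Prototype is fixed at 2, and Test can't share a slot with Prototype.
So Test must be 3.

3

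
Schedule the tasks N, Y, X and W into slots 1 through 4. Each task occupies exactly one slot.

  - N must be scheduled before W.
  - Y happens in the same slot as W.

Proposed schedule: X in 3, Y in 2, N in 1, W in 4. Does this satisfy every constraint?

No — it violates: Y happens in the same slot as W

Y happens in the same slot as W — violated.
N must be scheduled before W — holds.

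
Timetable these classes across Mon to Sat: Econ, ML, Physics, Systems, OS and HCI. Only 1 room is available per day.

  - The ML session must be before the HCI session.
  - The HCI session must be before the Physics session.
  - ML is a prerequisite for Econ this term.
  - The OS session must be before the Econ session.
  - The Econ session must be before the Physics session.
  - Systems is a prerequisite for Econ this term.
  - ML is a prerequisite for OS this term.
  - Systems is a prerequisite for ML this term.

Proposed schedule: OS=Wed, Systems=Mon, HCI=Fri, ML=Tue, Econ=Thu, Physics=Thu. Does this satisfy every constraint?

Systems is a prerequisite for Econ this term — holds.
ML is a prerequisite for OS this term — holds.
The HCI session must be before the Physics session — violated.
The ML session must be before the HCI session — holds.
The OS session must be before the Econ session — holds.
ML is a prerequisite for Econ this term — holds.
Systems is a prerequisite for ML this term — holds.
The Econ session must be before the Physics session — violated.
Only 1 room is available per day — violated.

No — it violates: Only 1 room is available per day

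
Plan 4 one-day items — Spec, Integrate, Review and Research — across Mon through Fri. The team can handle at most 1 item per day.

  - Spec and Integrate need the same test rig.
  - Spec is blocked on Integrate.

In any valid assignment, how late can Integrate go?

Downstream work caps Integrate at Thu.
Integrate at Thu is achievable: Review -> Mon, Spec -> Fri, Research -> Tue, Integrate -> Thu.

Thu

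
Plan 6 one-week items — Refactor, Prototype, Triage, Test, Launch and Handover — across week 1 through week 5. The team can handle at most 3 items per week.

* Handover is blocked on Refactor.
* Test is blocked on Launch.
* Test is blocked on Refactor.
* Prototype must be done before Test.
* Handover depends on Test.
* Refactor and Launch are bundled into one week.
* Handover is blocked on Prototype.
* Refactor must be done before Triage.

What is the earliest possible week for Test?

week 2

Precedence pushes Test to at least week 2; downstream work caps Test at week 4.
Test at week 2 is achievable: Test in week 2, Handover in week 3, Refactor in week 1, Launch in week 1, Triage in week 2, Prototype in week 1.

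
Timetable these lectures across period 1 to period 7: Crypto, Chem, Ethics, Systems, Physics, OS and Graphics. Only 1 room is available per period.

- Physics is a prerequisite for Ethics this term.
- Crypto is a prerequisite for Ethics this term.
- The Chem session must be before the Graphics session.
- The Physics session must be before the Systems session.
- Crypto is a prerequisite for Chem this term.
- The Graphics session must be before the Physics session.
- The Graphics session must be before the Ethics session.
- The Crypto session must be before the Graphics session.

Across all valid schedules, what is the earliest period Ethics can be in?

Precedence pushes Ethics to at least period 5.
Ethics at period 5 is achievable: Graphics=period 3; Systems=period 6; Ethics=period 5; Crypto=period 1; OS=period 7; Physics=period 4; Chem=period 2.

period 5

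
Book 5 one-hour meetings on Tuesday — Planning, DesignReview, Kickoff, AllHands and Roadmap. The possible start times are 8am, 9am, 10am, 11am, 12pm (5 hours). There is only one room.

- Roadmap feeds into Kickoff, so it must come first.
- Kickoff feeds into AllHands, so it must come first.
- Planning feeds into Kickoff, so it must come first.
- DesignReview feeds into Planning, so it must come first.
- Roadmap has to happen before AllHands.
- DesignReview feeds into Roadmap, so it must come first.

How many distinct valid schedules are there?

2

Enumerating: Kickoff in 11am, Roadmap in 9am, AllHands in 12pm, Planning in 10am, DesignReview in 8am | Kickoff=11am, Roadmap=10am, Planning=9am, DesignReview=8am, AllHands=12pm.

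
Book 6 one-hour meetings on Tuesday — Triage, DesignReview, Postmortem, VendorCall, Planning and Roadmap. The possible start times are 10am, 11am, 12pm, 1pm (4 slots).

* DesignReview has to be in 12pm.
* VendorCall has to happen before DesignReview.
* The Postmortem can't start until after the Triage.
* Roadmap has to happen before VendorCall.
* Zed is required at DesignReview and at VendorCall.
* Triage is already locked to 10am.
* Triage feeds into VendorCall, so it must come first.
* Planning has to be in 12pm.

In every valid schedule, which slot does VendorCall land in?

Triage is fixed at 10am and must come before VendorCall, so VendorCall is at least 11am.
DesignReview is fixed at 12pm and must come after VendorCall, so VendorCall is at most 11am.
So VendorCall must be 11am.

11am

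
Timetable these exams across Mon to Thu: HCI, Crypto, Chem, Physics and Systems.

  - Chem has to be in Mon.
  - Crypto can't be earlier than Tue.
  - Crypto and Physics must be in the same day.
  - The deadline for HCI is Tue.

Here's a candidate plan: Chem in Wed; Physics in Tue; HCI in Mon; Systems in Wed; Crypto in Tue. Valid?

No. Chem has to be in Mon is not satisfied.

Crypto and Physics must be in the same day — holds.
The deadline for HCI is Tue — holds.
Crypto can't be earlier than Tue — holds.
Chem has to be in Mon — violated.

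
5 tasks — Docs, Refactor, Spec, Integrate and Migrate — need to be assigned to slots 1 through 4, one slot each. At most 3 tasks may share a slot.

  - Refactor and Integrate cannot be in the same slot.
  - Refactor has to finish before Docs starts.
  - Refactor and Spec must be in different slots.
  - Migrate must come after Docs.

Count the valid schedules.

36

Splitting on Docs: it can be 2 (18), 3 (18). Listing each branch's schedules as (Refactor, Spec, Integrate, Migrate):
Docs=2: (1,2,2,3) (1,2,2,4) (1,2,3,3) (1,2,3,4) (1,2,4,3) (1,2,4,4) (1,3,2,3) (1,3,2,4) (1,3,3,3) (1,3,3,4) (1,3,4,3) (1,3,4,4) (1,4,2,3) (1,4,2,4) (1,4,3,3) (1,4,3,4) (1,4,4,3) (1,4,4,4) — 18.
Docs=3: (1,2,2,4) (1,2,3,4) (1,2,4,4) (1,3,2,4) (1,3,3,4) (1,3,4,4) (1,4,2,4) (1,4,3,4) (1,4,4,4) (2,1,1,4) (2,1,3,4) (2,1,4,4) (2,3,1,4) (2,3,3,4) (2,3,4,4) (2,4,1,4) (2,4,3,4) (2,4,4,4) — 18.
Summing: 18 + 18 = 36.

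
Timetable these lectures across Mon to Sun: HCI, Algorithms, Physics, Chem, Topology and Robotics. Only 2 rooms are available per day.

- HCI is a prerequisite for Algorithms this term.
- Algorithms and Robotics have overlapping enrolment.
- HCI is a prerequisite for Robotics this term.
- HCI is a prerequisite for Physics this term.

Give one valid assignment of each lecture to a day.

HCI=Mon; Physics=Tue; Algorithms=Tue; Topology=Wed; Robotics=Wed; Chem=Mon

Checking: HCI(Mon) before Physics(Tue); HCI(Mon) before Algorithms(Tue); HCI(Mon) before Robotics(Wed); Algorithms(Tue) != Robotics(Wed); max 2 per day (cap 2).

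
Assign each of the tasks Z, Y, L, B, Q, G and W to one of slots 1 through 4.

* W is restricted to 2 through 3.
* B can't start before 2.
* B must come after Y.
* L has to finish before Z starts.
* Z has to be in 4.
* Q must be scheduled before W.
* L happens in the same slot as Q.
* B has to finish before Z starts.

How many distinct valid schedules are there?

36

Splitting on Y: it can be 1 (24), 2 (12). Listing each branch's schedules as (Z, L, B, Q, G, W):
Y=1: (4,1,2,1,1,2) (4,1,2,1,1,3) (4,1,2,1,2,2) (4,1,2,1,2,3) (4,1,2,1,3,2) (4,1,2,1,3,3) (4,1,2,1,4,2) (4,1,2,1,4,3) (4,1,3,1,1,2) (4,1,3,1,1,3) (4,1,3,1,2,2) (4,1,3,1,2,3) (4,1,3,1,3,2) (4,1,3,1,3,3) (4,1,3,1,4,2) (4,1,3,1,4,3) (4,2,2,2,1,3) (4,2,2,2,2,3) (4,2,2,2,3,3) (4,2,2,2,4,3) (4,2,3,2,1,3) (4,2,3,2,2,3) (4,2,3,2,3,3) (4,2,3,2,4,3) — 24.
Y=2: (4,1,3,1,1,2) (4,1,3,1,1,3) (4,1,3,1,2,2) (4,1,3,1,2,3) (4,1,3,1,3,2) (4,1,3,1,3,3) (4,1,3,1,4,2) (4,1,3,1,4,3) (4,2,3,2,1,3) (4,2,3,2,2,3) (4,2,3,2,3,3) (4,2,3,2,4,3) — 12.
Summing: 24 + 12 = 36.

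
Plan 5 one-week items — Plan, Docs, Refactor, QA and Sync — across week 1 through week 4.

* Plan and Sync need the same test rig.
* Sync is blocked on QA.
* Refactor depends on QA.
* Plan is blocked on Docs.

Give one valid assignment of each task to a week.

Plan -> week 2; Refactor -> week 2; QA -> week 1; Docs -> week 1; Sync -> week 3

Checking: QA(week 1) before Sync(week 3); Docs(week 1) before Plan(week 2); QA(week 1) before Refactor(week 2); Plan(week 2) != Sync(week 3).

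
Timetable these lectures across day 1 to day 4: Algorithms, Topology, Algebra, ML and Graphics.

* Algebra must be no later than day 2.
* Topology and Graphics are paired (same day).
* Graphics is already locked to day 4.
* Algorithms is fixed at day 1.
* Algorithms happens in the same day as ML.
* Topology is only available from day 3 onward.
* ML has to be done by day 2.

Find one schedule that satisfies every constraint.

ML -> day 1, Algebra -> day 1, Topology -> day 4, Algorithms -> day 1, Graphics -> day 4

Checking: Algorithms = ML = day 1; Topology = Graphics = day 4; ML=day 1 in [day 1,day 2]; Graphics=day 4 in [day 4,day 4]; Algorithms=day 1 in [day 1,day 1]; Algebra=day 1 in [day 1,day 2]; Topology=day 4 in [day 3,day 4].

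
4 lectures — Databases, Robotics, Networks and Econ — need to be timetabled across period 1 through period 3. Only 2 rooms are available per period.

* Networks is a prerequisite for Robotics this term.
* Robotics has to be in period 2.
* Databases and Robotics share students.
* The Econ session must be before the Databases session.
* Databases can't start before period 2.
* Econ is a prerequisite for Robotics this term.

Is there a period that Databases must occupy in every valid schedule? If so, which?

Databases's window is period 2–period 3.
Robotics is fixed at period 2, and Databases can't share a period with Robotics.
So Databases must be period 3.

period 3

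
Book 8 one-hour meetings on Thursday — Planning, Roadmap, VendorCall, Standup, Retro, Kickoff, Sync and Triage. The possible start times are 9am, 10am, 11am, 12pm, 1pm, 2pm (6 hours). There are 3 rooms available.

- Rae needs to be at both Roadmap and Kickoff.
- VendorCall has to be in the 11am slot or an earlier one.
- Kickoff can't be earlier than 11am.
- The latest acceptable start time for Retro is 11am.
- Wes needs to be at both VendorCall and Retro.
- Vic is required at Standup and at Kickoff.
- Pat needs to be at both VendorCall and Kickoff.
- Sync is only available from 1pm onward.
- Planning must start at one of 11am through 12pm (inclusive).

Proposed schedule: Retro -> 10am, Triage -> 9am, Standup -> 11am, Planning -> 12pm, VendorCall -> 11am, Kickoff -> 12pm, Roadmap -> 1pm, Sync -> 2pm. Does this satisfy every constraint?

Yes, all constraints hold

Sync is only available from 1pm onward — holds.
Wes needs to be at both VendorCall and Retro — holds.
Pat needs to be at both VendorCall and Kickoff — holds.
The latest acceptable start time for Retro is 11am — holds.
Vic is required at Standup and at Kickoff — holds.
Rae needs to be at both Roadmap and Kickoff — holds.
VendorCall has to be in the 11am slot or an earlier one — holds.
Kickoff can't be earlier than 11am — holds.
Planning must start at one of 11am through 12pm (inclusive) — holds.
There are 3 rooms available — holds.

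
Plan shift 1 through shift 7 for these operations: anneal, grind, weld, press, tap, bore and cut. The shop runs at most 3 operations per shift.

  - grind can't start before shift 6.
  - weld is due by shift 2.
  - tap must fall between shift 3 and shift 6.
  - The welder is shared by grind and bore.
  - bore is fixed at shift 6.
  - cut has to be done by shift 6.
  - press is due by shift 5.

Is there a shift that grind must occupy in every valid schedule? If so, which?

shift 7

grind's window is shift 6–shift 7.
bore is fixed at shift 6, and grind can't share a shift with bore.
So grind must be shift 7.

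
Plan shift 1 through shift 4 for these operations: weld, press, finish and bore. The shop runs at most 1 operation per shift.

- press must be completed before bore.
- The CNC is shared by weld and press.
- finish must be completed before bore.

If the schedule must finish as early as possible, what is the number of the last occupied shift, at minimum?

The precedence chain requires at least 2 distinct shifts.
With at most 1 per shift and 4 operations, at least 4 shifts are needed.
4 works (last occupied shift: shift 4): for example press=shift 1, bore=shift 3, weld=shift 4, finish=shift 2.

4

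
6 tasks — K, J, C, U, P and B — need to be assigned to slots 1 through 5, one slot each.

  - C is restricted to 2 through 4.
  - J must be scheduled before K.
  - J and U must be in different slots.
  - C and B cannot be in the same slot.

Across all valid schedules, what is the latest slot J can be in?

4

Downstream work caps J at 4.
J at 4 is achievable: K -> 5; B -> 1; J -> 4; C -> 2; P -> 1; U -> 1.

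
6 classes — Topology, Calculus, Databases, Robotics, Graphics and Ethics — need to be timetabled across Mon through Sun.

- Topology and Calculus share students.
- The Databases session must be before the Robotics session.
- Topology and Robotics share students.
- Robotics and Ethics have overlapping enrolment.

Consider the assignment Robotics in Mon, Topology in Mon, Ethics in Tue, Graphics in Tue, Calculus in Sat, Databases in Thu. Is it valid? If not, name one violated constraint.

No — it violates: Topology and Robotics share students

Topology and Calculus share students — holds.
The Databases session must be before the Robotics session — violated.
Topology and Robotics share students — violated.
Robotics and Ethics have overlapping enrolment — holds.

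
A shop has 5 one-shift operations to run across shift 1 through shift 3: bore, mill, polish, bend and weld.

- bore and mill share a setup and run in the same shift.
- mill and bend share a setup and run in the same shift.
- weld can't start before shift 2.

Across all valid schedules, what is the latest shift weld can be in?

Weld is available from shift 2.
weld at shift 3 is achievable: bend -> shift 1; mill -> shift 1; bore -> shift 1; weld -> shift 3; polish -> shift 1.

shift 3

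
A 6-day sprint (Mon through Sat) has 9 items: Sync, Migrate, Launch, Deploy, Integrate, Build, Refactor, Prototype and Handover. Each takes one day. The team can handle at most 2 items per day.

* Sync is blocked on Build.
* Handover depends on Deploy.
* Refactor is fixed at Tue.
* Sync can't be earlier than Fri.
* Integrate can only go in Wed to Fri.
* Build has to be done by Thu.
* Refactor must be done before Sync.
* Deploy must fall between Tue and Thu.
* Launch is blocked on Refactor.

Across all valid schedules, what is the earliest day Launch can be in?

Wed

Precedence pushes Launch to at least Wed.
Launch at Wed is achievable: Sync -> Fri; Launch -> Wed; Build -> Mon; Integrate -> Wed; Refactor -> Tue; Prototype -> Thu; Handover -> Thu; Deploy -> Tue; Migrate -> Mon.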